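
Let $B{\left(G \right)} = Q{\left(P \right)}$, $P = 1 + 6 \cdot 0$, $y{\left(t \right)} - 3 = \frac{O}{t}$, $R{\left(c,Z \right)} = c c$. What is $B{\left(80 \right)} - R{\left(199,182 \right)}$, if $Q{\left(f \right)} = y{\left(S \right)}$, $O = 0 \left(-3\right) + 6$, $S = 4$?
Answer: $- \frac{79193}{2} \approx -39597.0$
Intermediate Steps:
$R{\left(c,Z \right)} = c^{2}$
$O = 6$ ($O = 0 + 6 = 6$)
$y{\left(t \right)} = 3 + \frac{6}{t}$
$P = 1$ ($P = 1 + 0 = 1$)
$Q{\left(f \right)} = \frac{9}{2}$ ($Q{\left(f \right)} = 3 + \frac{6}{4} = 3 + 6 \cdot \frac{1}{4} = 3 + \frac{3}{2} = \frac{9}{2}$)
$B{\left(G \right)} = \frac{9}{2}$
$B{\left(80 \right)} - R{\left(199,182 \right)} = \frac{9}{2} - 199^{2} = \frac{9}{2} - 39601 = - \frac{79193}{2}$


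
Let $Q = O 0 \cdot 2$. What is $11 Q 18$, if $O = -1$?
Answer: $0$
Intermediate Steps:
$Q = 0$ ($Q = \left(-1\right) 0 \cdot 2 = 0 \cdot 2 = 0$)
$11 Q 18 = 11 \cdot 0 \cdot 18 = 0 \cdot 18 = 0$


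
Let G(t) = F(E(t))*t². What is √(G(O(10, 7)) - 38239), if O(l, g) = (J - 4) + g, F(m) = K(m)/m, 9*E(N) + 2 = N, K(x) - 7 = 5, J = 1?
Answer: 5*I*√1495 ≈ 193.33*I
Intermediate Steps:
K(x) = 12 (K(x) = 7 + 5 = 12)
E(N) = -2/9 + N/9
F(m) = 12/m
O(l, g) = -3 + g (O(l, g) = (1 - 4) + g = -3 + g)
G(t) = 12*t²/(-2/9 + t/9) (G(t) = (12/(-2/9 + t/9))*t² = 12*t²/(-2/9 + t/9))
√(G(O(10, 7)) - 38239) = √(108*(-3 + 7)²/(-2 + (-3 + 7)) - 38239) = √(108*4²/(-2 + 4) - 38239) = √(108*16/2 - 38239) = √(108*16*(½) - 38239) = √(864 - 38239) = √(-37375) = 5*I*√1495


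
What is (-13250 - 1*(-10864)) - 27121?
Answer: -29507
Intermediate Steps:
(-13250 - 1*(-10864)) - 27121 = (-13250 + 10864) - 27121 = -2386 - 27121 = -29507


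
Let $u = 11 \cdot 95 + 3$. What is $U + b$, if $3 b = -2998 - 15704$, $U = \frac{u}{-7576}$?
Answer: $- \frac{5903729}{947} \approx -6234.1$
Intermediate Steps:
$u = 1048$ ($u = 1045 + 3 = 1048$)
$U = - \frac{131}{947}$ ($U = \frac{1048}{-7576} = 1048 \left(- \frac{1}{7576}\right) = - \frac{131}{947} \approx -0.13833$)
$b = -6234$ ($b = \frac{-2998 - 15704}{3} = \frac{1}{3} \left(-18702\right) = -6234$)
$U + b = - \frac{131}{947} - 6234 = - \frac{5903729}{947}$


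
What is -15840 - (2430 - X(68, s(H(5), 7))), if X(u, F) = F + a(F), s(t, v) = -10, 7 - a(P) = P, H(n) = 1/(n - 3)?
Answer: -18263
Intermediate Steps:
H(n) = 1/(-3 + n)
a(P) = 7 - P
X(u, F) = 7 (X(u, F) = F + (7 - F) = 7)
-15840 - (2430 - X(68, s(H(5), 7))) = -15840 - (2430 - 1*7) = -15840 - (2430 - 7) = -15840 - 1*2423 = -15840 - 2423 = -18263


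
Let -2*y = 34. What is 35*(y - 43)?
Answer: -2100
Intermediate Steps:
y = -17 (y = -½*34 = -17)
35*(y - 43) = 35*(-17 - 43) = 35*(-60) = -2100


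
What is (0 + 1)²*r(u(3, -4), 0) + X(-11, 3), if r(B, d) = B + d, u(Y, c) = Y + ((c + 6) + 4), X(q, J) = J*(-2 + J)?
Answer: 12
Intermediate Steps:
u(Y, c) = 10 + Y + c (u(Y, c) = Y + ((6 + c) + 4) = Y + (10 + c) = 10 + Y + c)
(0 + 1)²*r(u(3, -4), 0) + X(-11, 3) = (0 + 1)²*((10 + 3 - 4) + 0) + 3*(-2 + 3) = 1²*(9 + 0) + 3*1 = 1*9 + 3 = 9 + 3 = 12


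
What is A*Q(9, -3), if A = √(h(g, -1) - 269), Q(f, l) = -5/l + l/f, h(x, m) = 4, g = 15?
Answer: 4*I*√265/3 ≈ 21.705*I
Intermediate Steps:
A = I*√265 (A = √(4 - 269) = √(-265) = I*√265 ≈ 16.279*I)
A*Q(9, -3) = (I*√265)*(-5/(-3) - 3/9) = (I*√265)*(-5*(-⅓) - 3*⅑) = (I*√265)*(5/3 - ⅓) = (I*√265)*(4/3) = 4*I*√265/3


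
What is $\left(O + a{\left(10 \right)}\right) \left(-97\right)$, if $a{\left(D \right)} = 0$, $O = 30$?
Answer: $-2910$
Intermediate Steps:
$\left(O + a{\left(10 \right)}\right) \left(-97\right) = \left(30 + 0\right) \left(-97\right) = 30 \left(-97\right) = -2910$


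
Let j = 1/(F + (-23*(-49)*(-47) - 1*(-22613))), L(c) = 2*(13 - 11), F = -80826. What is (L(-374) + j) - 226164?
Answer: -25144921121/111182 ≈ -2.2616e+5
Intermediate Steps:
L(c) = 4 (L(c) = 2*2 = 4)
j = -1/111182 (j = 1/(-80826 + (-23*(-49)*(-47) - 1*(-22613))) = 1/(-80826 + (1127*(-47) + 22613)) = 1/(-80826 + (-52969 + 22613)) = 1/(-80826 - 30356) = 1/(-111182) = -1/111182 ≈ -8.9943e-6)
(L(-374) + j) - 226164 = (4 - 1/111182) - 226164 = 444727/111182 - 226164 = -25144921121/111182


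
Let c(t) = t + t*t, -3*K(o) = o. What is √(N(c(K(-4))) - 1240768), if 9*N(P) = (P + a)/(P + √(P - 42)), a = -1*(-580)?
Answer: √(-1240768 + 5248/(81*(28/9 + 5*I*√14/3))) ≈ 0.004 - 1113.9*I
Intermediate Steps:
a = 580
K(o) = -o/3
c(t) = t + t²
N(P) = (580 + P)/(9*(P + √(-42 + P))) (N(P) = ((P + 580)/(P + √(P - 42)))/9 = ((580 + P)/(P + √(-42 + P)))/9 = (580 + P)/(9*(P + √(-42 + P))))
√(N(c(K(-4))) - 1240768) = √((580 + (-⅓*(-4))*(1 - ⅓*(-4)))/(9*((-⅓*(-4))*(1 - ⅓*(-4)) + √(-42 + (-⅓*(-4))*(1 - ⅓*(-4))))) - 1240768) = √((580 + 4*(1 + 4/3)/3)/(9*(4*(1 + 4/3)/3 + √(-42 + 4*(1 + 4/3)/3))) - 1240768) = √((580 + (4/3)*(7/3))/(9*((4/3)*(7/3) + √(-42 + (4/3)*(7/3)))) - 1240768) = √((580 + 28/9)/(9*(28/9 + √(-42 + 28/9))) - 1240768) = √((⅑)*(5248/9)/(28/9 + √(-350/9)) - 1240768) = √((⅑)*(5248/9)/(28/9 + 5*I*√14/3) - 1240768) = √(5248/(81*(28/9 + 5*I*√14/3)) - 1240768) = √(-1240768 + 5248/(81*(28/9 + 5*I*√14/3)))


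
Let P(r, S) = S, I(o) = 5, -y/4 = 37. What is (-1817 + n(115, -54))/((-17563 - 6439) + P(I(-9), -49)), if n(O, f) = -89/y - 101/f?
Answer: 7250855/96107796 ≈ 0.075445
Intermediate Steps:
y = -148 (y = -4*37 = -148)
n(O, f) = 89/148 - 101/f (n(O, f) = -89/(-148) - 101/f = -89*(-1/148) - 101/f = 89/148 - 101/f)
(-1817 + n(115, -54))/((-17563 - 6439) + P(I(-9), -49)) = (-1817 + (89/148 - 101/(-54)))/((-17563 - 6439) - 49) = (-1817 + (89/148 - 101*(-1/54)))/(-24002 - 49) = (-1817 + (89/148 + 101/54))/(-24051) = (-1817 + 9877/3996)*(-1/24051) = -7250855/3996*(-1/24051) = 7250855/96107796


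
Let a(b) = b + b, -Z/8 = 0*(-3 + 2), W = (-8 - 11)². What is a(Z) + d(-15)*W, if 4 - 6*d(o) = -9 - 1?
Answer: 2527/3 ≈ 842.33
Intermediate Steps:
d(o) = 7/3 (d(o) = ⅔ - (-9 - 1)/6 = ⅔ - ⅙*(-10) = ⅔ + 5/3 = 7/3)
W = 361 (W = (-19)² = 361)
Z = 0 (Z = -0*(-3 + 2) = -0*(-1) = -8*0 = 0)
a(b) = 2*b
a(Z) + d(-15)*W = 2*0 + (7/3)*361 = 0 + 2527/3 = 2527/3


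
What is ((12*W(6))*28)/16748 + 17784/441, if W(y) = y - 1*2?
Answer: 8289976/205163 ≈ 40.407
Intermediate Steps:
W(y) = -2 + y (W(y) = y - 2 = -2 + y)
((12*W(6))*28)/16748 + 17784/441 = ((12*(-2 + 6))*28)/16748 + 17784/441 = ((12*4)*28)*(1/16748) + 17784*(1/441) = (48*28)*(1/16748) + 1976/49 = 1344*(1/16748) + 1976/49 = 336/4187 + 1976/49 = 8289976/205163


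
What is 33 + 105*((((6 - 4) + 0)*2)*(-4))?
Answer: -1647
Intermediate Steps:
33 + 105*((((6 - 4) + 0)*2)*(-4)) = 33 + 105*(((2 + 0)*2)*(-4)) = 33 + 105*((2*2)*(-4)) = 33 + 105*(4*(-4)) = 33 + 105*(-16) = 33 - 1680 = -1647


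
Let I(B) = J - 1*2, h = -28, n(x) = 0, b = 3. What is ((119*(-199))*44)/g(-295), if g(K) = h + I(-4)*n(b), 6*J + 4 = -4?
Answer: 37213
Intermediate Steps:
J = -4/3 (J = -⅔ + (⅙)*(-4) = -⅔ - ⅔ = -4/3 ≈ -1.3333)
I(B) = -10/3 (I(B) = -4/3 - 1*2 = -4/3 - 2 = -10/3)
g(K) = -28 (g(K) = -28 - 10/3*0 = -28 + 0 = -28)
((119*(-199))*44)/g(-295) = ((119*(-199))*44)/(-28) = -23681*44*(-1/28) = -1041964*(-1/28) = 37213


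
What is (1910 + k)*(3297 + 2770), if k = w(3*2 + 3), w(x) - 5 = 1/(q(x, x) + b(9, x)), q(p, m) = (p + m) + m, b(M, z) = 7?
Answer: 395028437/34 ≈ 1.1618e+7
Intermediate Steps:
q(p, m) = p + 2*m (q(p, m) = (m + p) + m = p + 2*m)
w(x) = 5 + 1/(7 + 3*x) (w(x) = 5 + 1/((x + 2*x) + 7) = 5 + 1/(3*x + 7) = 5 + 1/(7 + 3*x))
k = 171/34 (k = 3*(12 + 5*(3*2 + 3))/(7 + 3*(3*2 + 3)) = 3*(12 + 5*(6 + 3))/(7 + 3*(6 + 3)) = 3*(12 + 5*9)/(7 + 3*9) = 3*(12 + 45)/(7 + 27) = 3*57/34 = 3*(1/34)*57 = 171/34 ≈ 5.0294)
(1910 + k)*(3297 + 2770) = (1910 + 171/34)*(3297 + 2770) = (65111/34)*6067 = 395028437/34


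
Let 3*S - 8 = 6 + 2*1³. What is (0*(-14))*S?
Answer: 0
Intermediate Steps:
S = 16/3 (S = 8/3 + (6 + 2*1³)/3 = 8/3 + (6 + 2*1)/3 = 8/3 + (6 + 2)/3 = 8/3 + (⅓)*8 = 8/3 + 8/3 = 16/3 ≈ 5.3333)
(0*(-14))*S = (0*(-14))*(16/3) = 0*(16/3) = 0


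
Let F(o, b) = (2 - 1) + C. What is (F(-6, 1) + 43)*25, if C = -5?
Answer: 975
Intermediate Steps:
F(o, b) = -4 (F(o, b) = (2 - 1) - 5 = 1 - 5 = -4)
(F(-6, 1) + 43)*25 = (-4 + 43)*25 = 39*25 = 975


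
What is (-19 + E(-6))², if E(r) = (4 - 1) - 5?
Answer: 441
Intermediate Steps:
E(r) = -2 (E(r) = 3 - 5 = -2)
(-19 + E(-6))² = (-19 - 2)² = (-21)² = 441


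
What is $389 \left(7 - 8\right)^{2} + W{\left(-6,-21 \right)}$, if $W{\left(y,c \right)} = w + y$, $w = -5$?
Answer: $378$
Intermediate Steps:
$W{\left(y,c \right)} = -5 + y$
$389 \left(7 - 8\right)^{2} + W{\left(-6,-21 \right)} = 389 \left(7 - 8\right)^{2} - 11 = 389 \left(-1\right)^{2} - 11 = 389 \cdot 1 - 11 = 389 - 11 = 378$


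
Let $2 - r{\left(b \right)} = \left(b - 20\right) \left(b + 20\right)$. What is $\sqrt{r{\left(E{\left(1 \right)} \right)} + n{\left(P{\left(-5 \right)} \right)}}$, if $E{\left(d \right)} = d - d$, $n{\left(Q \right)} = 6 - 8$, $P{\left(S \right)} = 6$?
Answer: $20$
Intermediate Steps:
$n{\left(Q \right)} = -2$ ($n{\left(Q \right)} = 6 - 8 = -2$)
$E{\left(d \right)} = 0$
$r{\left(b \right)} = 2 - \left(-20 + b\right) \left(20 + b\right)$ ($r{\left(b \right)} = 2 - \left(b - 20\right) \left(b + 20\right) = 2 - \left(-20 + b\right) \left(20 + b\right)$)
$\sqrt{r{\left(E{\left(1 \right)} \right)} + n{\left(P{\left(-5 \right)} \right)}} = \sqrt{\left(402 - 0^{2}\right) - 2} = \sqrt{\left(402 - 0\right) - 2} = \sqrt{\left(402 + 0\right) - 2} = \sqrt{402 - 2} = \sqrt{400} = 20$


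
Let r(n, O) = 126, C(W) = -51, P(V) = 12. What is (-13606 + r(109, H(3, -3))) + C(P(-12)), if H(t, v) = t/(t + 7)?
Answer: -13531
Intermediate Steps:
H(t, v) = t/(7 + t)
(-13606 + r(109, H(3, -3))) + C(P(-12)) = (-13606 + 126) - 51 = -13480 - 51 = -13531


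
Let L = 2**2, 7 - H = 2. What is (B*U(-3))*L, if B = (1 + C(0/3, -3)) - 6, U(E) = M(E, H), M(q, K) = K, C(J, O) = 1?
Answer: -80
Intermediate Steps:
H = 5 (H = 7 - 1*2 = 7 - 2 = 5)
U(E) = 5
B = -4 (B = (1 + 1) - 6 = 2 - 6 = -4)
L = 4
(B*U(-3))*L = -4*5*4 = -20*4 = -80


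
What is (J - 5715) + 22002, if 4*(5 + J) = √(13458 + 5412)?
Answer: 16282 + √18870/4 ≈ 16316.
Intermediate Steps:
J = -5 + √18870/4 (J = -5 + √(13458 + 5412)/4 = -5 + √18870/4 ≈ 29.342)
(J - 5715) + 22002 = ((-5 + √18870/4) - 5715) + 22002 = (-5720 + √18870/4) + 22002 = 16282 + √18870/4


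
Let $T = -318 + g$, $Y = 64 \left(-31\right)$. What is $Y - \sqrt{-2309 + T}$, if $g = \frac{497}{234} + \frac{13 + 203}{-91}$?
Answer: $-1984 - \frac{i \sqrt{783225170}}{546} \approx -1984.0 - 51.257 i$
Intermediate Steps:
$Y = -1984$
$g = - \frac{409}{1638}$ ($g = 497 \cdot \frac{1}{234} + 216 \left(- \frac{1}{91}\right) = \frac{497}{234} - \frac{216}{91} = - \frac{409}{1638} \approx -0.24969$)
$T = - \frac{521293}{1638}$ ($T = -318 - \frac{409}{1638} = - \frac{521293}{1638} \approx -318.25$)
$Y - \sqrt{-2309 + T} = -1984 - \sqrt{-2309 - \frac{521293}{1638}} = -1984 - \sqrt{- \frac{4303435}{1638}} = -1984 - \frac{i \sqrt{783225170}}{546}$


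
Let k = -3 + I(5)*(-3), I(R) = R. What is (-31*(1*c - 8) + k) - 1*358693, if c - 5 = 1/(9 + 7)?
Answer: -5737919/16 ≈ -3.5862e+5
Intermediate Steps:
c = 81/16 (c = 5 + 1/(9 + 7) = 5 + 1/16 = 81/16 ≈ 5.0625)
k = -18 (k = -3 + 5*(-3) = -3 - 15 = -18)
(-31*(1*c - 8) + k) - 1*358693 = (-31*(1*(81/16) - 8) - 18) - 1*358693 = (-31*(81/16 - 8) - 18) - 358693 = (-31*(-47/16) - 18) - 358693 = (1457/16 - 18) - 358693 = 1169/16 - 358693 = -5737919/16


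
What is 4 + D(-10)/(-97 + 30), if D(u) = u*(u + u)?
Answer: 68/67 ≈ 1.0149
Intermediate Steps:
D(u) = 2*u**2 (D(u) = u*(2*u) = 2*u**2)
4 + D(-10)/(-97 + 30) = 4 + (2*(-10)**2)/(-97 + 30) = 4 + (2*100)/(-67) = 4 + 200*(-1/67) = 4 - 200/67 = 68/67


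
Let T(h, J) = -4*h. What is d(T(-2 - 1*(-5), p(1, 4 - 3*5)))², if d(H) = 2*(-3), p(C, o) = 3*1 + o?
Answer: 36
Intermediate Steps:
p(C, o) = 3 + o
d(H) = -6
d(T(-2 - 1*(-5), p(1, 4 - 3*5)))² = (-6)² = 36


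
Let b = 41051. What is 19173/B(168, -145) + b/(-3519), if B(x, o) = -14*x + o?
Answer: -15452194/798813 ≈ -19.344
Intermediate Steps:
B(x, o) = o - 14*x
19173/B(168, -145) + b/(-3519) = 19173/(-145 - 14*168) + 41051/(-3519) = 19173/(-145 - 2352) + 41051*(-1/3519) = 19173/(-2497) - 41051/3519 = 19173*(-1/2497) - 41051/3519 = -1743/227 - 41051/3519 = -15452194/798813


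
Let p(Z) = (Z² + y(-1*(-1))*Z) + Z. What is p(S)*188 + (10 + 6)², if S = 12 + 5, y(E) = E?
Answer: 60980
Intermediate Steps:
S = 17
p(Z) = Z² + 2*Z (p(Z) = (Z² + (-1*(-1))*Z) + Z = (Z² + 1*Z) + Z = (Z² + Z) + Z = (Z + Z²) + Z = Z² + 2*Z)
p(S)*188 + (10 + 6)² = (17*(2 + 17))*188 + (10 + 6)² = (17*19)*188 + 16² = 323*188 + 256 = 60724 + 256 = 60980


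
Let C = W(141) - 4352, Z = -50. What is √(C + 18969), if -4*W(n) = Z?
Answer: 3*√6502/2 ≈ 120.95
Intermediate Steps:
W(n) = 25/2 (W(n) = -¼*(-50) = 25/2)
C = -8679/2 (C = 25/2 - 4352 = -8679/2 ≈ -4339.5)
√(C + 18969) = √(-8679/2 + 18969) = √(29259/2) = 3*√6502/2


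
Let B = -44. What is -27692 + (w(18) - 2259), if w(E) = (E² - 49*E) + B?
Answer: -30553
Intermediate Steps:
w(E) = -44 + E² - 49*E (w(E) = (E² - 49*E) - 44 = -44 + E² - 49*E)
-27692 + (w(18) - 2259) = -27692 + ((-44 + 18² - 49*18) - 2259) = -27692 + ((-44 + 324 - 882) - 2259) = -27692 + (-602 - 2259) = -27692 - 2861 = -30553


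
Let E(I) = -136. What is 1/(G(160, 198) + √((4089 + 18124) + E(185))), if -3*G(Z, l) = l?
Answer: 2/537 + √2453/5907 ≈ 0.012109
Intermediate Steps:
G(Z, l) = -l/3
1/(G(160, 198) + √((4089 + 18124) + E(185))) = 1/(-⅓*198 + √((4089 + 18124) - 136)) = 1/(-66 + √(22213 - 136)) = 1/(-66 + √22077) = 1/(-66 + 3*√2453)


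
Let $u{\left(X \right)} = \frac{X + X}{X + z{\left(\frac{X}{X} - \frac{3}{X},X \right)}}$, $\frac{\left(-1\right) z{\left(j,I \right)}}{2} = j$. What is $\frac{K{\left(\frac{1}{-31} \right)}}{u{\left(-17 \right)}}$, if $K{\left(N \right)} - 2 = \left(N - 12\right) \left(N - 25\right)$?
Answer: $\frac{47930365}{277729} \approx 172.58$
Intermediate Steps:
$K{\left(N \right)} = 2 + \left(-25 + N\right) \left(-12 + N\right)$ ($K{\left(N \right)} = 2 + \left(N - 12\right) \left(N - 25\right) = 2 + \left(-12 + N\right) \left(-25 + N\right) = 2 + \left(-25 + N\right) \left(-12 + N\right)$)
$z{\left(j,I \right)} = - 2 j$
$u{\left(X \right)} = \frac{2 X}{-2 + X + \frac{6}{X}}$ ($u{\left(X \right)} = \frac{X + X}{X - 2 \left(\frac{X}{X} - \frac{3}{X}\right)} = \frac{2 X}{X - 2 \left(1 - \frac{3}{X}\right)} = \frac{2 X}{X - \left(2 - \frac{6}{X}\right)} = \frac{2 X}{-2 + X + \frac{6}{X}}$)
$\frac{K{\left(\frac{1}{-31} \right)}}{u{\left(-17 \right)}} = \frac{302 + \left(\frac{1}{-31}\right)^{2} - \frac{37}{-31}}{2 \left(-17\right)^{2} \frac{1}{6 + \left(-17\right)^{2} - -34}} = \frac{302 + \left(- \frac{1}{31}\right)^{2} - - \frac{37}{31}}{2 \cdot 289 \frac{1}{6 + 289 + 34}} = \frac{302 + \frac{1}{961} + \frac{37}{31}}{2 \cdot 289 \cdot \frac{1}{329}} = \frac{291370}{961 \cdot 2 \cdot 289 \cdot \frac{1}{329}} = \frac{291370}{961 \cdot \frac{578}{329}} = \frac{291370}{961} \cdot \frac{329}{578} = \frac{47930365}{277729}$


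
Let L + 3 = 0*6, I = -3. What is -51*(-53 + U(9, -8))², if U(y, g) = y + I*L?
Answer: -62475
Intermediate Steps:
L = -3 (L = -3 + 0*6 = -3 + 0 = -3)
U(y, g) = 9 + y (U(y, g) = y - 3*(-3) = y + 9 = 9 + y)
-51*(-53 + U(9, -8))² = -51*(-53 + (9 + 9))² = -51*(-53 + 18)² = -51*(-35)² = -51*1225 = -62475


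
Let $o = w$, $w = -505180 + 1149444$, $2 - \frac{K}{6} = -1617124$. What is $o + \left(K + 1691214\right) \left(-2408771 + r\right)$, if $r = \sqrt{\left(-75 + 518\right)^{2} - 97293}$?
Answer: $-27445463866606 + 22787940 \sqrt{24739} \approx -2.7442 \cdot 10^{13}$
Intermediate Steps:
$K = 9702756$ ($K = 12 - -9702744 = 12 + 9702744 = 9702756$)
$r = 2 \sqrt{24739}$ ($r = \sqrt{443^{2} - 97293} = \sqrt{196249 - 97293} = \sqrt{98956} = 2 \sqrt{24739} \approx 314.57$)
$w = 644264$
$o = 644264$
$o + \left(K + 1691214\right) \left(-2408771 + r\right) = 644264 + \left(9702756 + 1691214\right) \left(-2408771 + 2 \sqrt{24739}\right) = 644264 + 11393970 \left(-2408771 + 2 \sqrt{24739}\right) = 644264 - \left(27445464510870 - 22787940 \sqrt{24739}\right) = -27445463866606 + 22787940 \sqrt{24739}$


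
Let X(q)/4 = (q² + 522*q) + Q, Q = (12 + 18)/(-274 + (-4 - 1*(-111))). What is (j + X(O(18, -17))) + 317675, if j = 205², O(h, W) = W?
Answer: 54335000/167 ≈ 3.2536e+5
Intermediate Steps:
Q = -30/167 (Q = 30/(-274 + (-4 + 111)) = 30/(-274 + 107) = 30/(-167) = 30*(-1/167) = -30/167 ≈ -0.17964)
X(q) = -120/167 + 4*q² + 2088*q (X(q) = 4*((q² + 522*q) - 30/167) = 4*(-30/167 + q² + 522*q) = -120/167 + 4*q² + 2088*q)
j = 42025
(j + X(O(18, -17))) + 317675 = (42025 + (-120/167 + 4*(-17)² + 2088*(-17))) + 317675 = (42025 + (-120/167 + 4*289 - 35496)) + 317675 = (42025 + (-120/167 + 1156 - 35496)) + 317675 = (42025 - 5734900/167) + 317675 = 1283275/167 + 317675 = 54335000/167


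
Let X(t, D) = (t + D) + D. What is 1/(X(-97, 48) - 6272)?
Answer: -1/6273 ≈ -0.00015941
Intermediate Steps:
X(t, D) = t + 2*D (X(t, D) = (D + t) + D = t + 2*D)
1/(X(-97, 48) - 6272) = 1/((-97 + 2*48) - 6272) = 1/((-97 + 96) - 6272) = 1/(-1 - 6272) = 1/(-6273) = -1/6273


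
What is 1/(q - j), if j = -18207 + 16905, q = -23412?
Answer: -1/22110 ≈ -4.5228e-5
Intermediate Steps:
j = -1302
1/(q - j) = 1/(-23412 - 1*(-1302)) = 1/(-23412 + 1302) = 1/(-22110) = -1/22110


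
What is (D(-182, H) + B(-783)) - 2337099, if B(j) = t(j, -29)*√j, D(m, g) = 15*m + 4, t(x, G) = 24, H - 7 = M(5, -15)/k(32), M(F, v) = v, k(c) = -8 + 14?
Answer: -2339825 + 72*I*√87 ≈ -2.3398e+6 + 671.57*I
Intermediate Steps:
k(c) = 6
H = 9/2 (H = 7 - 15/6 = 7 - 15*⅙ = 7 - 5/2 = 9/2 ≈ 4.5000)
D(m, g) = 4 + 15*m
B(j) = 24*√j
(D(-182, H) + B(-783)) - 2337099 = ((4 + 15*(-182)) + 24*√(-783)) - 2337099 = ((4 - 2730) + 24*(3*I*√87)) - 2337099 = (-2726 + 72*I*√87) - 2337099 = -2339825 + 72*I*√87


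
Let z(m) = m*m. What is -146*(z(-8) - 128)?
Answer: 9344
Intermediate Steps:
z(m) = m²
-146*(z(-8) - 128) = -146*((-8)² - 128) = -146*(64 - 128) = -146*(-64) = 9344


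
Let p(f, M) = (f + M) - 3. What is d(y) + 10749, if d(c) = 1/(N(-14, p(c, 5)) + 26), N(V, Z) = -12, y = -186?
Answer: 150487/14 ≈ 10749.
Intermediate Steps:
p(f, M) = -3 + M + f (p(f, M) = (M + f) - 3 = -3 + M + f)
d(c) = 1/14 (d(c) = 1/(-12 + 26) = 1/14)
d(y) + 10749 = 1/14 + 10749 = 150487/14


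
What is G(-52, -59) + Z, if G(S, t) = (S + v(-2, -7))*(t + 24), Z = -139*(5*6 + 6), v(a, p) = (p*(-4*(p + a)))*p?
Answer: -64924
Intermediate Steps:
v(a, p) = p**2*(-4*a - 4*p) (v(a, p) = (p*(-4*(a + p)))*p = (p*(-4*a - 4*p))*p = p**2*(-4*a - 4*p))
Z = -5004 (Z = -139*(30 + 6) = -139*36 = -5004)
G(S, t) = (24 + t)*(1764 + S) (G(S, t) = (S + 4*(-7)**2*(-1*(-2) - 1*(-7)))*(t + 24) = (S + 4*49*(2 + 7))*(24 + t) = (S + 4*49*9)*(24 + t) = (S + 1764)*(24 + t) = (1764 + S)*(24 + t) = (24 + t)*(1764 + S))
G(-52, -59) + Z = (42336 + 24*(-52) + 1764*(-59) - 52*(-59)) - 5004 = (42336 - 1248 - 104076 + 3068) - 5004 = -59920 - 5004 = -64924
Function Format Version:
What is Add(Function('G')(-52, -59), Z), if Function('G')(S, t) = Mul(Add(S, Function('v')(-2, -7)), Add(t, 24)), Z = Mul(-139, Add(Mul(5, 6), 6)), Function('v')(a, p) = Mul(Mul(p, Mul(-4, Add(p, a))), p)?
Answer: -64924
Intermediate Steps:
Function('v')(a, p) = Mul(Pow(p, 2), Add(Mul(-4, a), Mul(-4, p))) (Function('v')(a, p) = Mul(Mul(p, Mul(-4, Add(a, p))), p) = Mul(Mul(p, Add(Mul(-4, a), Mul(-4, p))), p) = Mul(Pow(p, 2), Add(Mul(-4, a), Mul(-4, p))))
Z = -5004 (Z = Mul(-139, Add(30, 6)) = Mul(-139, 36) = -5004)
Function('G')(S, t) = Mul(Add(24, t), Add(1764, S)) (Function('G')(S, t) = Mul(Add(S, Mul(4, Pow(-7, 2), Add(Mul(-1, -2), Mul(-1, -7)))), Add(t, 24)) = Mul(Add(S, Mul(4, 49, Add(2, 7))), Add(24, t)) = Mul(Add(S, Mul(4, 49, 9)), Add(24, t)) = Mul(Add(S, 1764), Add(24, t)) = Mul(Add(1764, S), Add(24, t)) = Mul(Add(24, t), Add(1764, S)))
Add(Function('G')(-52, -59), Z) = Add(Add(42336, Mul(24, -52), Mul(1764, -59), Mul(-52, -59)), -5004) = Add(Add(42336, -1248, -104076, 3068), -5004) = Add(-59920, -5004) = -64924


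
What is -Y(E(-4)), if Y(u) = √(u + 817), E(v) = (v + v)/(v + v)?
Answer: -√818 ≈ -28.601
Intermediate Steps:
E(v) = 1 (E(v) = (2*v)/((2*v)) = (2*v)*(1/(2*v)) = 1)
Y(u) = √(817 + u)
-Y(E(-4)) = -√(817 + 1) = -√818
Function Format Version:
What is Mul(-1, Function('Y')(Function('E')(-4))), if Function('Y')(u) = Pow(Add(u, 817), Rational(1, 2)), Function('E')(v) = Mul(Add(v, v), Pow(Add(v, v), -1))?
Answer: Mul(-1, Pow(818, Rational(1, 2))) ≈ -28.601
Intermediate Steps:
Function('E')(v) = 1 (Function('E')(v) = Mul(Mul(2, v), Pow(Mul(2, v), -1)) = Mul(Mul(2, v), Mul(Rational(1, 2), Pow(v, -1))) = 1)
Function('Y')(u) = Pow(Add(817, u), Rational(1, 2))
Mul(-1, Function('Y')(Function('E')(-4))) = Mul(-1, Pow(Add(817, 1), Rational(1, 2))) = Mul(-1, Pow(818, Rational(1, 2)))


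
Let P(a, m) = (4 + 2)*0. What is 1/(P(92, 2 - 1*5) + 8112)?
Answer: 1/8112 ≈ 0.00012327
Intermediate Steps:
P(a, m) = 0 (P(a, m) = 6*0 = 0)
1/(P(92, 2 - 1*5) + 8112) = 1/(0 + 8112) = 1/8112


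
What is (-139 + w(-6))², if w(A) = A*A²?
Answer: 126025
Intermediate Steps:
w(A) = A³
(-139 + w(-6))² = (-139 + (-6)³)² = (-139 - 216)² = (-355)² = 126025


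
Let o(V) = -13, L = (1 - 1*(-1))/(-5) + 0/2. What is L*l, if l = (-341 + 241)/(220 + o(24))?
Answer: 40/207 ≈ 0.19324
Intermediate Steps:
L = -⅖ (L = (1 + 1)*(-⅕) + 0*(½) = 2*(-⅕) + 0 = -⅖ + 0 = -⅖ ≈ -0.40000)
l = -100/207 (l = (-341 + 241)/(220 - 13) = -100/207 ≈ -0.48309)
L*l = -⅖*(-100/207) = 40/207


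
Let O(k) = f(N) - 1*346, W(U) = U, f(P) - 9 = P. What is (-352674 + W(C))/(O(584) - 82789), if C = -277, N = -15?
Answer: 352951/83141 ≈ 4.2452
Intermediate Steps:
f(P) = 9 + P
O(k) = -352 (O(k) = (9 - 15) - 1*346 = -6 - 346 = -352)
(-352674 + W(C))/(O(584) - 82789) = (-352674 - 277)/(-352 - 82789) = -352951/(-83141) = -352951*(-1/83141) = 352951/83141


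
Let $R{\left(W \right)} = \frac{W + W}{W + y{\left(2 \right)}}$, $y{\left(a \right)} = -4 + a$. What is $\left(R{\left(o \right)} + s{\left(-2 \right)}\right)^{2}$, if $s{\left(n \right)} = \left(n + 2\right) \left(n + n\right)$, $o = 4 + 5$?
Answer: $\frac{324}{49} \approx 6.6122$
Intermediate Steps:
$o = 9$
$s{\left(n \right)} = 2 n \left(2 + n\right)$ ($s{\left(n \right)} = \left(2 + n\right) 2 n = 2 n \left(2 + n\right)$)
$R{\left(W \right)} = \frac{2 W}{-2 + W}$ ($R{\left(W \right)} = \frac{W + W}{W + \left(-4 + 2\right)} = \frac{2 W}{W - 2} = \frac{2 W}{-2 + W}$)
$\left(R{\left(o \right)} + s{\left(-2 \right)}\right)^{2} = \left(2 \cdot 9 \frac{1}{-2 + 9} + 2 \left(-2\right) \left(2 - 2\right)\right)^{2} = \left(2 \cdot 9 \cdot \frac{1}{7} + 2 \left(-2\right) 0\right)^{2} = \left(2 \cdot 9 \cdot \frac{1}{7} + 0\right)^{2} = \left(\frac{18}{7} + 0\right)^{2} = \left(\frac{18}{7}\right)^{2} = \frac{324}{49}$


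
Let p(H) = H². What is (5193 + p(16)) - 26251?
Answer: -20802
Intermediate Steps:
(5193 + p(16)) - 26251 = (5193 + 16²) - 26251 = (5193 + 256) - 26251 = 5449 - 26251 = -20802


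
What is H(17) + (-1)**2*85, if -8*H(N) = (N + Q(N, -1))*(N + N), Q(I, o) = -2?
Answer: 85/4 ≈ 21.250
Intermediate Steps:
H(N) = -N*(-2 + N)/4 (H(N) = -(N - 2)*(N + N)/8 = -(-2 + N)*2*N/8 = -N*(-2 + N)/4)
H(17) + (-1)**2*85 = (1/4)*17*(2 - 1*17) + (-1)**2*85 = (1/4)*17*(2 - 17) + 1*85 = (1/4)*17*(-15) + 85 = -255/4 + 85 = 85/4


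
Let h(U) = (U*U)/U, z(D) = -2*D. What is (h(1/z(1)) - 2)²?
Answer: 25/4 ≈ 6.2500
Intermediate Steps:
h(U) = U (h(U) = U²/U = U)
(h(1/z(1)) - 2)² = (1/(-2*1) - 2)² = (1/(-2) - 2)² = (1*(-½) - 2)² = (-½ - 2)² = (-5/2)² = 25/4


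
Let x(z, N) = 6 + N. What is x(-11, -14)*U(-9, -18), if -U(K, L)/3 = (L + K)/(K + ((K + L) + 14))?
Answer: 324/11 ≈ 29.455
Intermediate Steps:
U(K, L) = -3*(K + L)/(14 + L + 2*K) (U(K, L) = -3*(L + K)/(K + ((K + L) + 14)) = -3*(K + L)/(K + (14 + K + L)) = -3*(K + L)/(14 + L + 2*K))
x(-11, -14)*U(-9, -18) = (6 - 14)*(3*(-1*(-9) - 1*(-18))/(14 - 18 + 2*(-9))) = -24*(9 + 18)/(14 - 18 - 18) = -24*27/(-22) = -24*(-1)*27/22 = -8*(-81/22) = 324/11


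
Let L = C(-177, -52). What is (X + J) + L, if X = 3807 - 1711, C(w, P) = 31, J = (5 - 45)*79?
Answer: -1033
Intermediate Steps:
J = -3160 (J = -40*79 = -3160)
L = 31
X = 2096
(X + J) + L = (2096 - 3160) + 31 = -1064 + 31 = -1033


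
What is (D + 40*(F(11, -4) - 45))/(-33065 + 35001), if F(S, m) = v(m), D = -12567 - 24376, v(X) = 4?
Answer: -38583/1936 ≈ -19.929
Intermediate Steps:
D = -36943
F(S, m) = 4
(D + 40*(F(11, -4) - 45))/(-33065 + 35001) = (-36943 + 40*(4 - 45))/(-33065 + 35001) = (-36943 + 40*(-41))/1936 = (-36943 - 1640)*(1/1936) = -38583*1/1936 = -38583/1936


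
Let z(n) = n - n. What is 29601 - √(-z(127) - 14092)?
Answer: 29601 - 2*I*√3523 ≈ 29601.0 - 118.71*I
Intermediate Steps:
z(n) = 0
29601 - √(-z(127) - 14092) = 29601 - √(-1*0 - 14092) = 29601 - √(0 - 14092) = 29601 - √(-14092) = 29601 - 2*I*√3523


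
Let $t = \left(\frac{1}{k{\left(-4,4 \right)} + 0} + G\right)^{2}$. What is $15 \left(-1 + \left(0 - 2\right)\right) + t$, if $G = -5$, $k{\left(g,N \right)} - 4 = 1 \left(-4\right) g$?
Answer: $- \frac{8199}{400} \approx -20.497$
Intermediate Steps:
$k{\left(g,N \right)} = 4 - 4 g$ ($k{\left(g,N \right)} = 4 + 1 \left(-4\right) g = 4 - 4 g$)
$t = \frac{9801}{400}$ ($t = \left(\frac{1}{\left(4 - -16\right) + 0} - 5\right)^{2} = \left(\frac{1}{\left(4 + 16\right) + 0} - 5\right)^{2} = \left(\frac{1}{20 + 0} - 5\right)^{2} = \left(\frac{1}{20} - 5\right)^{2} = \left(- \frac{99}{20}\right)^{2} = \frac{9801}{400} \approx 24.503$)
$15 \left(-1 + \left(0 - 2\right)\right) + t = 15 \left(-1 + \left(0 - 2\right)\right) + \frac{9801}{400} = 15 \left(-1 - 2\right) + \frac{9801}{400} = 15 \left(-3\right) + \frac{9801}{400} = -45 + \frac{9801}{400} = - \frac{8199}{400}$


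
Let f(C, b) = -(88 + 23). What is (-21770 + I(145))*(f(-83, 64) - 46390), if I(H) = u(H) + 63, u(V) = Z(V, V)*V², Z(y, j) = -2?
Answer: 2964764257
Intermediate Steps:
f(C, b) = -111 (f(C, b) = -1*111 = -111)
u(V) = -2*V²
I(H) = 63 - 2*H² (I(H) = -2*H² + 63 = 63 - 2*H²)
(-21770 + I(145))*(f(-83, 64) - 46390) = (-21770 + (63 - 2*145²))*(-111 - 46390) = (-21770 + (63 - 2*21025))*(-46501) = (-21770 + (63 - 42050))*(-46501) = (-21770 - 41987)*(-46501) = -63757*(-46501) = 2964764257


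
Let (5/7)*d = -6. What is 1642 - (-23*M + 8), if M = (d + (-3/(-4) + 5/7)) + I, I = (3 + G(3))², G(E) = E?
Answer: 322347/140 ≈ 2302.5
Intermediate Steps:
I = 36 (I = (3 + 3)² = 6² = 36)
d = -42/5 (d = (7/5)*(-6) = -42/5 ≈ -8.4000)
M = 4069/140 (M = (-42/5 + (-3/(-4) + 5/7)) + 36 = (-42/5 + (-3*(-¼) + 5*(⅐))) + 36 = (-42/5 + (¾ + 5/7)) + 36 = (-42/5 + 41/28) + 36 = -971/140 + 36 = 4069/140 ≈ 29.064)
1642 - (-23*M + 8) = 1642 - (-23*4069/140 + 8) = 1642 - (-93587/140 + 8) = 1642 - 1*(-92467/140) = 1642 + 92467/140 = 322347/140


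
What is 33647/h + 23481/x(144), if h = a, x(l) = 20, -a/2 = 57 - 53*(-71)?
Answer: 1787219/1528 ≈ 1169.6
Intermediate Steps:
a = -7640 (a = -2*(57 - 53*(-71)) = -2*(57 + 3763) = -2*3820 = -7640)
h = -7640
33647/h + 23481/x(144) = 33647/(-7640) + 23481/20 = 33647*(-1/7640) + 23481*(1/20) = -33647/7640 + 23481/20 = 1787219/1528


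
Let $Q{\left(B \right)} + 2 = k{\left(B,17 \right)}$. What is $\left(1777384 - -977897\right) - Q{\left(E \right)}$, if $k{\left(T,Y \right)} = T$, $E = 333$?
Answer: $2754950$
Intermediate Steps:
$Q{\left(B \right)} = -2 + B$
$\left(1777384 - -977897\right) - Q{\left(E \right)} = \left(1777384 - -977897\right) - \left(-2 + 333\right) = \left(1777384 + 977897\right) - 331 = 2755281 - 331 = 2754950$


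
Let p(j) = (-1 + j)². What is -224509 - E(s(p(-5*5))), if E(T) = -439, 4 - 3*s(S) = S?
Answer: -224070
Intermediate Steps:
s(S) = 4/3 - S/3
-224509 - E(s(p(-5*5))) = -224509 - 1*(-439) = -224509 + 439 = -224070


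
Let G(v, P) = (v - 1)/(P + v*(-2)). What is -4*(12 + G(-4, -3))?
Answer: -44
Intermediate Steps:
G(v, P) = (-1 + v)/(P - 2*v)
-4*(12 + G(-4, -3)) = -4*(12 + (-1 - 4)/(-3 - 2*(-4))) = -4*(12 - 5/(-3 + 8)) = -4*(12 - 5/5) = -4*(12 + (1/5)*(-5)) = -4*(12 - 1) = -4*11 = -44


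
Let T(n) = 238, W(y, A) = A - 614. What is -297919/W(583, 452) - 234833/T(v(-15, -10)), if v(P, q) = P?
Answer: 8215444/9639 ≈ 852.31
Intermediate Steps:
W(y, A) = -614 + A
-297919/W(583, 452) - 234833/T(v(-15, -10)) = -297919/(-614 + 452) - 234833/238 = -297919/(-162) - 234833*1/238 = -297919*(-1/162) - 234833/238 = 297919/162 - 234833/238 = 8215444/9639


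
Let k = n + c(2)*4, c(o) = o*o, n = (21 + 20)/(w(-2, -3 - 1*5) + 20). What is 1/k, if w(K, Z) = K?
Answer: 18/329 ≈ 0.054711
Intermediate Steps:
n = 41/18 (n = (21 + 20)/(-2 + 20) = 41/18 ≈ 2.2778)
c(o) = o**2
k = 329/18 (k = 41/18 + 2**2*4 = 41/18 + 4*4 = 41/18 + 16 = 329/18 ≈ 18.278)
1/k = 1/(329/18) = 18/329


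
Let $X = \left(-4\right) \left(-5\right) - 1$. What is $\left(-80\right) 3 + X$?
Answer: $-221$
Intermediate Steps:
$X = 19$ ($X = 20 - 1 = 19$)
$\left(-80\right) 3 + X = \left(-80\right) 3 + 19 = -240 + 19 = -221$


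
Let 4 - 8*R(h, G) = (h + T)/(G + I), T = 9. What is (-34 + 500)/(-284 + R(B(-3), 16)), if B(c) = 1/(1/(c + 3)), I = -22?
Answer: -7456/4533 ≈ -1.6448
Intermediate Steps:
B(c) = 3 + c (B(c) = 1/(1/(3 + c)) = 3 + c)
R(h, G) = ½ - (9 + h)/(8*(-22 + G)) (R(h, G) = ½ - (h + 9)/(8*(G - 22)) = ½ - (9 + h)/(8*(-22 + G)))
(-34 + 500)/(-284 + R(B(-3), 16)) = (-34 + 500)/(-284 + (-97 - (3 - 3) + 4*16)/(8*(-22 + 16))) = 466/(-284 + (⅛)*(-97 - 1*0 + 64)/(-6)) = 466/(-284 + (⅛)*(-⅙)*(-97 + 0 + 64)) = 466/(-284 + (⅛)*(-⅙)*(-33)) = 466/(-284 + 11/16) = 466/(-4533/16) = 466*(-16/4533) = -7456/4533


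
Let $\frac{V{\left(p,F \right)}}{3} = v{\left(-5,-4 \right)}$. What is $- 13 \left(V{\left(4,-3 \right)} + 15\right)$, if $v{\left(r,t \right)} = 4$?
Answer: $-351$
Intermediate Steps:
$V{\left(p,F \right)} = 12$ ($V{\left(p,F \right)} = 3 \cdot 4 = 12$)
$- 13 \left(V{\left(4,-3 \right)} + 15\right) = - 13 \left(12 + 15\right) = \left(-13\right) 27 = -351$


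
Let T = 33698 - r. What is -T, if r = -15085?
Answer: -48783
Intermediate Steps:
T = 48783 (T = 33698 - 1*(-15085) = 33698 + 15085 = 48783)
-T = -1*48783 = -48783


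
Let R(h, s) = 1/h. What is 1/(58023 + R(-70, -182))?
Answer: 70/4061609 ≈ 1.7235e-5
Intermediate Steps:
1/(58023 + R(-70, -182)) = 1/(58023 + 1/(-70)) = 1/(58023 - 1/70) = 1/(4061609/70) = 70/4061609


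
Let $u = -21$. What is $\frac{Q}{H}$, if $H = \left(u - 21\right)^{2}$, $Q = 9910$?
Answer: $\frac{4955}{882} \approx 5.6179$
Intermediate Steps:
$H = 1764$ ($H = \left(-21 - 21\right)^{2} = \left(-42\right)^{2} = 1764$)
$\frac{Q}{H} = \frac{9910}{1764} = 9910 \cdot \frac{1}{1764} = \frac{4955}{882}$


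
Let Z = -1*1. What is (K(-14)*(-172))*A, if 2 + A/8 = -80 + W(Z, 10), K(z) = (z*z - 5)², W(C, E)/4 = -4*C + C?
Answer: 3513849920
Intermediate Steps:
Z = -1
W(C, E) = -12*C (W(C, E) = 4*(-4*C + C) = 4*(-3*C) = -12*C)
K(z) = (-5 + z²)² (K(z) = (z² - 5)² = (-5 + z²)²)
A = -560 (A = -16 + 8*(-80 - 12*(-1)) = -16 + 8*(-80 + 12) = -16 + 8*(-68) = -16 - 544 = -560)
(K(-14)*(-172))*A = ((-5 + (-14)²)²*(-172))*(-560) = ((-5 + 196)²*(-172))*(-560) = (191²*(-172))*(-560) = (36481*(-172))*(-560) = -6274732*(-560) = 3513849920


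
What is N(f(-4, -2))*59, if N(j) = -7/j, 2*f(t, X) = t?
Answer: 413/2 ≈ 206.50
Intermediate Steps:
f(t, X) = t/2
N(f(-4, -2))*59 = -7/((½)*(-4))*59 = -7/(-2)*59 = -7*(-½)*59 = (7/2)*59 = 413/2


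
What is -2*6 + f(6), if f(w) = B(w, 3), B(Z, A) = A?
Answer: -9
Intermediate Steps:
f(w) = 3
-2*6 + f(6) = -2*6 + 3 = -12 + 3 = -9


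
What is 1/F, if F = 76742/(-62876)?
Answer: -31438/38371 ≈ -0.81932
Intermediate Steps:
F = -38371/31438 (F = 76742*(-1/62876) = -38371/31438 ≈ -1.2205)
1/F = 1/(-38371/31438) = -31438/38371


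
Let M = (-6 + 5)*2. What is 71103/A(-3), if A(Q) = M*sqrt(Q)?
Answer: 23701*I*sqrt(3)/2 ≈ 20526.0*I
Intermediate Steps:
M = -2 (M = -1*2 = -2)
A(Q) = -2*sqrt(Q)
71103/A(-3) = 71103/((-2*I*sqrt(3))) = 71103*(I*sqrt(3)/6) = 23701*I*sqrt(3)/2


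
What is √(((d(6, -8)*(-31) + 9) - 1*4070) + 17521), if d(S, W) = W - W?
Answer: 2*√3365 ≈ 116.02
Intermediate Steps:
d(S, W) = 0
√(((d(6, -8)*(-31) + 9) - 1*4070) + 17521) = √(((0*(-31) + 9) - 1*4070) + 17521) = √(((0 + 9) - 4070) + 17521) = √((9 - 4070) + 17521) = √(-4061 + 17521) = √13460 = 2*√3365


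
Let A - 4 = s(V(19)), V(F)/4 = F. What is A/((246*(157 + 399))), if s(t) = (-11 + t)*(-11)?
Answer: -237/45592 ≈ -0.0051983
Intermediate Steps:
V(F) = 4*F
s(t) = 121 - 11*t
A = -711 (A = 4 + (121 - 44*19) = 4 + (121 - 11*76) = 4 + (121 - 836) = 4 - 715 = -711)
A/((246*(157 + 399))) = -711*1/(246*(157 + 399)) = -711/(246*556) = -711/136776 = -711*1/136776 = -237/45592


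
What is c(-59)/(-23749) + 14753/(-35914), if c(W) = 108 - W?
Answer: -356366635/852921586 ≈ -0.41782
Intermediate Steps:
c(-59)/(-23749) + 14753/(-35914) = (108 - 1*(-59))/(-23749) + 14753/(-35914) = (108 + 59)*(-1/23749) + 14753*(-1/35914) = 167*(-1/23749) - 14753/35914 = -167/23749 - 14753/35914 = -356366635/852921586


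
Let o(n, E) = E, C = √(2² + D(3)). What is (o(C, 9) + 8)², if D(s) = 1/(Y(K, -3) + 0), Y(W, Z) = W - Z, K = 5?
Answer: 289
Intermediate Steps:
D(s) = ⅛ (D(s) = 1/((5 - 1*(-3)) + 0) = 1/((5 + 3) + 0) = 1/(8 + 0) = 1/8 = ⅛)
C = √66/4 (C = √(2² + ⅛) = √(4 + ⅛) = √(33/8) = √66/4 ≈ 2.0310)
(o(C, 9) + 8)² = (9 + 8)² = 17² = 289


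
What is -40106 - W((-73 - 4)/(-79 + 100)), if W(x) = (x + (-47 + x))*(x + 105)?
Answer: -311402/9 ≈ -34600.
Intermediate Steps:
W(x) = (-47 + 2*x)*(105 + x)
-40106 - W((-73 - 4)/(-79 + 100)) = -40106 - (-4935 + 2*((-73 - 4)/(-79 + 100))² + 163*((-73 - 4)/(-79 + 100))) = -40106 - (-4935 + 2*(-77/21)² + 163*(-77/21)) = -40106 - (-4935 + 2*(-77*1/21)² + 163*(-77*1/21)) = -40106 - (-4935 + 2*(-11/3)² + 163*(-11/3)) = -40106 - (-4935 + 2*(121/9) - 1793/3) = -40106 - (-4935 + 242/9 - 1793/3) = -40106 - 1*(-49552/9) = -40106 + 49552/9 = -311402/9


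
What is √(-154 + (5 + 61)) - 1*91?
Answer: -91 + 2*I*√22 ≈ -91.0 + 9.3808*I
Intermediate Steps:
√(-154 + (5 + 61)) - 1*91 = √(-154 + 66) - 91 = √(-88) - 91 = 2*I*√22 - 91 = -91 + 2*I*√22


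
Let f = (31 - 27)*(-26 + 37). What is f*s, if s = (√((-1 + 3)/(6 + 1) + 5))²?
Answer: 1628/7 ≈ 232.57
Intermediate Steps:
f = 44 (f = 4*11 = 44)
s = 37/7 (s = (√(2/7 + 5))² = (√(37/7))² = (√259/7)² = 37/7 ≈ 5.2857)
f*s = 44*(37/7) = 1628/7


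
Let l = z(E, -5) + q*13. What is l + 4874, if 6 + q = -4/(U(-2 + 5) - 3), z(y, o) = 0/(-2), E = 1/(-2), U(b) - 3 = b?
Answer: 14336/3 ≈ 4778.7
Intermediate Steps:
U(b) = 3 + b
E = -½ (E = 1*(-½) = -½ ≈ -0.50000)
z(y, o) = 0 (z(y, o) = 0*(-½) = 0)
q = -22/3 (q = -6 - 4/((3 + (-2 + 5)) - 3) = -6 - 4/((3 + 3) - 3) = -6 - 4/(6 - 3) = -6 - 4/3 = -22/3 ≈ -7.3333)
l = -286/3 (l = 0 - 22/3*13 = 0 - 286/3 = -286/3 ≈ -95.333)
l + 4874 = -286/3 + 4874 = 14336/3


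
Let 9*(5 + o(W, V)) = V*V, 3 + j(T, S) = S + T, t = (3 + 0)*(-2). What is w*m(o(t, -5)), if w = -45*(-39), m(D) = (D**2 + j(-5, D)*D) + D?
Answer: 133900/3 ≈ 44633.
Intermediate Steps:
t = -6 (t = 3*(-2) = -6)
j(T, S) = -3 + S + T (j(T, S) = -3 + (S + T) = -3 + S + T)
o(W, V) = -5 + V**2/9 (o(W, V) = -5 + (V*V)/9 = -5 + V**2/9)
m(D) = D + D**2 + D*(-8 + D) (m(D) = (D**2 + (-3 + D - 5)*D) + D = (D**2 + (-8 + D)*D) + D = (D**2 + D*(-8 + D)) + D = D + D**2 + D*(-8 + D))
w = 1755
w*m(o(t, -5)) = 1755*((-5 + (1/9)*(-5)**2)*(-7 + 2*(-5 + (1/9)*(-5)**2))) = 1755*((-5 + (1/9)*25)*(-7 + 2*(-5 + (1/9)*25))) = 1755*((-5 + 25/9)*(-7 + 2*(-5 + 25/9))) = 1755*(-20*(-7 + 2*(-20/9))/9) = 1755*(-20*(-7 - 40/9)/9) = 1755*(-20/9*(-103/9)) = 1755*(2060/81) = 133900/3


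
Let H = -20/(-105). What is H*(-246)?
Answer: -328/7 ≈ -46.857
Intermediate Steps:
H = 4/21 (H = -20*(-1/105) = 4/21 ≈ 0.19048)
H*(-246) = (4/21)*(-246) = -328/7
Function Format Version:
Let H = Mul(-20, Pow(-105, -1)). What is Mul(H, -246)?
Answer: Rational(-328, 7) ≈ -46.857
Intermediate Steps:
H = Rational(4, 21) (H = Mul(-20, Rational(-1, 105)) = Rational(4, 21) ≈ 0.19048)
Mul(H, -246) = Mul(Rational(4, 21), -246) = Rational(-328, 7)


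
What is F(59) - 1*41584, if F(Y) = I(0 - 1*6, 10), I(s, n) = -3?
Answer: -41587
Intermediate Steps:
F(Y) = -3
F(59) - 1*41584 = -3 - 1*41584 = -3 - 41584 = -41587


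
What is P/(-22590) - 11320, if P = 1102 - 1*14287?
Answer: -5682347/502 ≈ -11319.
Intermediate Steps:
P = -13185 (P = 1102 - 14287 = -13185)
P/(-22590) - 11320 = -13185/(-22590) - 11320 = -13185*(-1/22590) - 11320 = 293/502 - 11320 = -5682347/502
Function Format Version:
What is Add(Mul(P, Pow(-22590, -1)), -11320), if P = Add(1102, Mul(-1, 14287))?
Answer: Rational(-5682347, 502) ≈ -11319.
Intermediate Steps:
P = -13185 (P = Add(1102, -14287) = -13185)
Add(Mul(P, Pow(-22590, -1)), -11320) = Add(Mul(-13185, Pow(-22590, -1)), -11320) = Add(Mul(-13185, Rational(-1, 22590)), -11320) = Add(Rational(293, 502), -11320) = Rational(-5682347, 502)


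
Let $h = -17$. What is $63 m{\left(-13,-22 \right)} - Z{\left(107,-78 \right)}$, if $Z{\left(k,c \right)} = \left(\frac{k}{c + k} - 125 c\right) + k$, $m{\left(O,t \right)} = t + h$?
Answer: $- \frac{357213}{29} \approx -12318.0$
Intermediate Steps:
$m{\left(O,t \right)} = -17 + t$ ($m{\left(O,t \right)} = t - 17 = -17 + t$)
$Z{\left(k,c \right)} = k - 125 c + \frac{k}{c + k}$ ($Z{\left(k,c \right)} = \left(\frac{k}{c + k} - 125 c\right) + k = \left(- 125 c + \frac{k}{c + k}\right) + k = k - 125 c + \frac{k}{c + k}$)
$63 m{\left(-13,-22 \right)} - Z{\left(107,-78 \right)} = 63 \left(-17 - 22\right) - \frac{107 + 107^{2} - 125 \left(-78\right)^{2} - \left(-9672\right) 107}{-78 + 107} = 63 \left(-39\right) - \frac{107 + 11449 - 760500 + 1034904}{29} = -2457 - \frac{107 + 11449 - 760500 + 1034904}{29} = -2457 - \frac{1}{29} \cdot 285960 = -2457 - \frac{285960}{29} = - \frac{357213}{29}$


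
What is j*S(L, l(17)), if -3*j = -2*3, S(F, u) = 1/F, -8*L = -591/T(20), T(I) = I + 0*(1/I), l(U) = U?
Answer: 320/591 ≈ 0.54146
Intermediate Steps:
T(I) = I (T(I) = I + 0/I = I + 0 = I)
L = 591/160 (L = -(-591)/(8*20) = -⅛*(-591/20) = 591/160 ≈ 3.6937)
j = 2 (j = -(-2)*3/3 = -⅓*(-6) = 2)
j*S(L, l(17)) = 2/(591/160) = 2*(160/591) = 320/591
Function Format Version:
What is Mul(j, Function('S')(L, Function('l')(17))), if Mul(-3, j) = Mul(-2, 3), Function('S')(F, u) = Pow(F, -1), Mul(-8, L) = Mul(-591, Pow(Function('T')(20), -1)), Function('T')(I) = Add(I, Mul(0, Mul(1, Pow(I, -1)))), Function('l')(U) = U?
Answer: Rational(320, 591) ≈ 0.54146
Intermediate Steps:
Function('T')(I) = I (Function('T')(I) = Add(I, Mul(0, Pow(I, -1))) = Add(I, 0) = I)
L = Rational(591, 160) (L = Mul(Rational(-1, 8), Mul(-591, Pow(20, -1))) = Mul(Rational(-1, 8), Mul(-591, Rational(1, 20))) = Mul(Rational(-1, 8), Rational(-591, 20)) = Rational(591, 160) ≈ 3.6937)
j = 2 (j = Mul(Rational(-1, 3), Mul(-2, 3)) = Mul(Rational(-1, 3), -6) = 2)
Mul(j, Function('S')(L, Function('l')(17))) = Mul(2, Pow(Rational(591, 160), -1)) = Mul(2, Rational(160, 591)) = Rational(320, 591)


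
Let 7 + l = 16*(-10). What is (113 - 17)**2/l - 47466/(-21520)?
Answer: -95200749/1796920 ≈ -52.980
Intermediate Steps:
l = -167 (l = -7 + 16*(-10) = -7 - 160 = -167)
(113 - 17)**2/l - 47466/(-21520) = (113 - 17)**2/(-167) - 47466/(-21520) = 96**2*(-1/167) - 47466*(-1/21520) = 9216*(-1/167) + 23733/10760 = -9216/167 + 23733/10760 = -95200749/1796920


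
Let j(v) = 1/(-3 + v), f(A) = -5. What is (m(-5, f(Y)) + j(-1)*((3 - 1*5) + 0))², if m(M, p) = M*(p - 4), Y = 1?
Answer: 8281/4 ≈ 2070.3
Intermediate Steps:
m(M, p) = M*(-4 + p)
(m(-5, f(Y)) + j(-1)*((3 - 1*5) + 0))² = (-5*(-4 - 5) + ((3 - 1*5) + 0)/(-3 - 1))² = (-5*(-9) + ((3 - 5) + 0)/(-4))² = (45 - (-2 + 0)/4)² = (45 - ¼*(-2))² = (45 + ½)² = (91/2)² = 8281/4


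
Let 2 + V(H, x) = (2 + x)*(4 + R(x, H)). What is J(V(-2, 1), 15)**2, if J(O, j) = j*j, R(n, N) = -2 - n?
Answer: 50625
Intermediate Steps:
V(H, x) = -2 + (2 + x)*(2 - x) (V(H, x) = -2 + (2 + x)*(4 + (-2 - x)) = -2 + (2 + x)*(2 - x))
J(O, j) = j**2
J(V(-2, 1), 15)**2 = (15**2)**2 = 225**2 = 50625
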